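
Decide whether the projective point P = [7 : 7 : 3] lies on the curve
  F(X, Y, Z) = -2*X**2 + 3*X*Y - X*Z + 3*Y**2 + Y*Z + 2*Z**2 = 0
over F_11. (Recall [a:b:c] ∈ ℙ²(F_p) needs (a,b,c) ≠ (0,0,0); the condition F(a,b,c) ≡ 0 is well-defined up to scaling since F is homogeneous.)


F(7,7,3) ≡ 5 (mod 11); P is NOT on the curve.

Evaluate F(7, 7, 3) term-by-term (mod 11).
  -2*X**2 ↦ -2·49·1·1 = -98
  3*X*Y ↦ 3·7·7·1 = 147
  -X*Z ↦ -1·7·1·3 = -21
  3*Y**2 ↦ 3·1·49·1 = 147
  Y*Z ↦ 1·1·7·3 = 21
  2*Z**2 ↦ 2·1·1·9 = 18
Sum: F(7, 7, 3) = (-98) + (147) + (-21) + (147) + (21) + (18) = 214.
Reducing mod 11: 214 ≡ 5 (mod 11).
Since F(a, b, c) ≡ 5 ≠ 0 (mod 11), P does NOT lie on the curve.


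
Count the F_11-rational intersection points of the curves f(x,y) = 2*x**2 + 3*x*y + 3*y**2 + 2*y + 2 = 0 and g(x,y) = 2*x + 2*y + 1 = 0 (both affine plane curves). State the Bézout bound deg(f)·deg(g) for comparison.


Common zeros: {(7, 9)}; count = 1; Bézout bound = 2.

deg(f) = 2, deg(g) = 1, so Bézout bound = 2.
Scan x ∈ F_11. For each x, list the y ∈ F_11 with f(x, y) ≡ 0 and those with g(x, y) ≡ 0 (mod 11); the common zeros in that column are the intersection.
  x = 0: f ≡ 0 at y ∈ ∅; g ≡ 0 at y ∈ {5}; common: ∅.
  x = 1: f ≡ 0 at y ∈ ∅; g ≡ 0 at y ∈ {4}; common: ∅.
  x = 2: f ≡ 0 at y ∈ ∅; g ≡ 0 at y ∈ {3}; common: ∅.
  x = 3: f ≡ 0 at y ∈ ∅; g ≡ 0 at y ∈ {2}; common: ∅.
  x = 4: f ≡ 0 at y ∈ ∅; g ≡ 0 at y ∈ {1}; common: ∅.
  x = 5: f ≡ 0 at y ∈ ∅; g ≡ 0 at y ∈ {0}; common: ∅.
  x = 6: f ≡ 0 at y ∈ ∅; g ≡ 0 at y ∈ {10}; common: ∅.
  x = 7: f ≡ 0 at y ∈ {9}; g ≡ 0 at y ∈ {9}; common: {9}.
  x = 8: f ≡ 0 at y ∈ ∅; g ≡ 0 at y ∈ {8}; common: ∅.
  x = 9: f ≡ 0 at y ∈ ∅; g ≡ 0 at y ∈ {7}; common: ∅.
  x = 10: f ≡ 0 at y ∈ ∅; g ≡ 0 at y ∈ {6}; common: ∅.
Collecting: common zeros = {(7, 9)}, so the count is 1.
Comparison with the Bézout bound: 1 ≤ 2 = deg(f)·deg(g), as expected for curves with no common component (the affine F_11-count falls short of the bound because intersections may lie at infinity, over extension fields, or carry multiplicity).


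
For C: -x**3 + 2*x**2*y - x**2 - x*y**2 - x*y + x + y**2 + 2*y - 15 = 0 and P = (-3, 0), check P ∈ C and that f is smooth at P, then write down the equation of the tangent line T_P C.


Tangent line at P: -20*x + 23*y - 60 = 0.

Step 1: f(-3, 0) = 0, so P lies on C.
Step 2: partial derivatives
  f_x(x, y) = -3*x**2 + 4*x*y - 2*x - y**2 - y + 1, f_y(x, y) = 2*x**2 - 2*x*y - x + 2*y + 2.
  f_x(P) = -20, f_y(P) = 23 (gradient nonzero, so P is smooth).
Step 3: tangent line at P: -20·(x − -3) + 23·(y − 0) = 0.
Expanding: -20*x + 23*y - 60 = 0.


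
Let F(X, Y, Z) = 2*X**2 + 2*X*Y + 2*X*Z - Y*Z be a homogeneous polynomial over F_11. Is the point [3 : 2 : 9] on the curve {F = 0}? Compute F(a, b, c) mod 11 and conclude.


F(3,2,9) ≡ 0 (mod 11); P is on the curve.

Evaluate F(3, 2, 9) term-by-term (mod 11).
  2*X**2 ↦ 2·9·1·1 = 18
  2*X*Y ↦ 2·3·2·1 = 12
  2*X*Z ↦ 2·3·1·9 = 54
  -Y*Z ↦ -1·1·2·9 = -18
Sum: F(3, 2, 9) = (18) + (12) + (54) + (-18) = 66.
Reducing mod 11: 66 ≡ 0 (mod 11).
Since F(a, b, c) ≡ 0 (mod 11), P lies on the curve.


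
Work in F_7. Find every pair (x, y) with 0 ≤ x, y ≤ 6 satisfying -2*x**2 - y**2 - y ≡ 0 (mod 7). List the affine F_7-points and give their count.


Affine F_7-points: {(0, 0), (0, 6), (1, 3), (2, 2), (2, 4), (5, 2), (5, 4), (6, 3)}; count = 8.

For each of the 49 pairs (x, y) ∈ F_7², evaluate f(x, y) mod 7. Record the zeros.
  x = 0: [0↦0, 1↦5, 2↦1, 3↦2, 4↦1, 5↦5, 6↦0]  zeros at y ∈ {0, 6}
  x = 1: [0↦5, 1↦3, 2↦6, 3↦0, 4↦6, 5↦3, 6↦5]  zeros at y ∈ {3}
  x = 2: [0↦6, 1↦4, 2↦0, 3↦1, 4↦0, 5↦4, 6↦6]  zeros at y ∈ {2, 4}
  x = 3: [0↦3, 1↦1, 2↦4, 3↦5, 4↦4, 5↦1, 6↦3]  zeros at y ∈ ∅
  x = 4: [0↦3, 1↦1, 2↦4, 3↦5, 4↦4, 5↦1, 6↦3]  zeros at y ∈ ∅
  x = 5: [0↦6, 1↦4, 2↦0, 3↦1, 4↦0, 5↦4, 6↦6]  zeros at y ∈ {2, 4}
  x = 6: [0↦5, 1↦3, 2↦6, 3↦0, 4↦6, 5↦3, 6↦5]  zeros at y ∈ {3}
Collecting zeros: affine points = {(0, 0), (0, 6), (1, 3), (2, 2), (2, 4), (5, 2), (5, 4), (6, 3)}.
Total count |C(F_7)_aff| = 8.


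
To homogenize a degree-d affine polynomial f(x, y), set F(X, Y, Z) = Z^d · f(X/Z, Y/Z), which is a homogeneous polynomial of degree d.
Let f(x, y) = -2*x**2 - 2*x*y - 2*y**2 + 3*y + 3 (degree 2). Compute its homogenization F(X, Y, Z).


F(X, Y, Z) = -2*X**2 - 2*X*Y - 2*Y**2 + 3*Y*Z + 3*Z**2

deg(f) = 2.
Substitute x = X/Z, y = Y/Z into f, then multiply by Z^2.
  monomial -2·x^2·y^0 ↦ -2·X^2·Y^0·Z^0.
  monomial -2·x^1·y^1 ↦ -2·X^1·Y^1·Z^0.
  monomial -2·x^0·y^2 ↦ -2·X^0·Y^2·Z^0.
  monomial 3·x^0·y^1 ↦ 3·X^0·Y^1·Z^1.
  monomial 3·x^0·y^0 ↦ 3·X^0·Y^0·Z^2.
Collecting: F(X, Y, Z) = -2*X**2 - 2*X*Y - 2*Y**2 + 3*Y*Z + 3*Z**2.


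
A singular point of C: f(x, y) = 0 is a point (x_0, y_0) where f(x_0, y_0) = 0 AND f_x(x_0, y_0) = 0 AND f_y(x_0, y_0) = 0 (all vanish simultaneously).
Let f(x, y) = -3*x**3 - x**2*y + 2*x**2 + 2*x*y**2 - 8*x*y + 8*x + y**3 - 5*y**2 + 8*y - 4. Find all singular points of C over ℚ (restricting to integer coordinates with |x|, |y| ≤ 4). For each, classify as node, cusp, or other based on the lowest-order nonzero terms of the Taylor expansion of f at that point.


Singular points: {(0, 2)}; classification: cusp.

Compute partial derivatives:
  f_x = -9*x**2 - 2*x*y + 4*x + 2*y**2 - 8*y + 8.
  f_y = -x**2 + 4*x*y - 8*x + 3*y**2 - 10*y + 8.
Scan x_0 ∈ {−4, ..., 4}. For each x_0, f_y(x_0, y) is a polynomial in y; find its integer roots y ∈ {−4, ..., 4}, then test f_x and f at those candidates.
  x = -4: f_y(-4, y) = 3*y**2 - 26*y + 24; no integer root y with |y| ≤ 4.
  x = -3: f_y(-3, y) = 3*y**2 - 22*y + 23; no integer root y with |y| ≤ 4.
  x = -2: f_y(-2, y) = 3*y**2 - 18*y + 20; no integer root y with |y| ≤ 4.
  x = -1: f_y(-1, y) = 3*y**2 - 14*y + 15; vanishes at y ∈ {3}. (-1, 3): f_x = -5 ≠ 0.
  x = 0: f_y(0, y) = 3*y**2 - 10*y + 8; vanishes at y ∈ {2}. (0, 2): f_x = 0, f = 0 — SINGULAR.
  x = 1: f_y(1, y) = 3*y**2 - 6*y - 1; no integer root y with |y| ≤ 4.
  x = 2: f_y(2, y) = 3*y**2 - 2*y - 12; no integer root y with |y| ≤ 4.
  x = 3: f_y(3, y) = 3*y**2 + 2*y - 25; no integer root y with |y| ≤ 4.
  x = 4: f_y(4, y) = 3*y**2 + 6*y - 40; no integer root y with |y| ≤ 4.
Only singular point on the grid: (0, 2).
Classify: substitute x = 0 + u, y = 2 + v and expand: f = -3*u**3 - u**2*v + 2*u*v**2 + v**3 + v**2.
No constant or linear terms (consistent with a singular point). Quadratic part: v**2. Cubic part: -3*u**3 - u**2*v + 2*u*v**2 + v**3.
The quadratic part v**2 is a perfect square, so there is a single (double) tangent line v = 0, i.e. y = 2. Restricting the cubic part to that line (v = 0) leaves -3*u**3 ≠ 0, so f is not divisible by v and the branch is v² ≈ 3*u**3 to lowest order — this is a cusp.
Classification: cusp.


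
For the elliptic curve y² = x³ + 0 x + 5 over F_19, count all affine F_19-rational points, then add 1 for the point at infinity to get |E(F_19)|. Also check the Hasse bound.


Affine points = {(0, 9), (0, 10), (1, 5), (1, 14), (5, 4), (5, 15), (7, 5), (7, 14), (8, 2), (8, 17), (10, 6), (10, 13), (11, 5), (11, 14), (12, 2), (12, 17), (13, 6), (13, 13), (15, 6), (15, 13), (16, 4), (16, 15), (17, 4), (17, 15), (18, 2), (18, 17)}; affine count = 26; |E(F_19)| = 27.

Discriminant check: Δ ∝ 4a³ + 27b² = 4·0³ + 27·5² = 4·0 + 27·25 ≡ 10 (mod 19). Nonzero ⇒ E is nonsingular.
For each x ∈ F_19, compute rhs = x³ + 0·x + 5 mod 19, then count y ∈ F_19 with y² ≡ rhs.
  x = 0: rhs = 5, matching y values: 9, 10 (2 points).
  x = 1: rhs = 6, matching y values: 5, 14 (2 points).
  x = 2: rhs = 13, matching y values: none (0 points).
  x = 3: rhs = 13, matching y values: none (0 points).
  x = 4: rhs = 12, matching y values: none (0 points).
  x = 5: rhs = 16, matching y values: 4, 15 (2 points).
  x = 6: rhs = 12, matching y values: none (0 points).
  x = 7: rhs = 6, matching y values: 5, 14 (2 points).
  x = 8: rhs = 4, matching y values: 2, 17 (2 points).
  x = 9: rhs = 12, matching y values: none (0 points).
  x = 10: rhs = 17, matching y values: 6, 13 (2 points).
  x = 11: rhs = 6, matching y values: 5, 14 (2 points).
  x = 12: rhs = 4, matching y values: 2, 17 (2 points).
  x = 13: rhs = 17, matching y values: 6, 13 (2 points).
  x = 14: rhs = 13, matching y values: none (0 points).
  x = 15: rhs = 17, matching y values: 6, 13 (2 points).
  x = 16: rhs = 16, matching y values: 4, 15 (2 points).
  x = 17: rhs = 16, matching y values: 4, 15 (2 points).
  x = 18: rhs = 4, matching y values: 2, 17 (2 points).
Total affine count: 26.
Full point count |E(F_19)| = 26 + 1 = 27.
Hasse bound: |27 − (19+1)| = |7| = 7 ≤ 2√19 ≈ 8.7178 ✓.


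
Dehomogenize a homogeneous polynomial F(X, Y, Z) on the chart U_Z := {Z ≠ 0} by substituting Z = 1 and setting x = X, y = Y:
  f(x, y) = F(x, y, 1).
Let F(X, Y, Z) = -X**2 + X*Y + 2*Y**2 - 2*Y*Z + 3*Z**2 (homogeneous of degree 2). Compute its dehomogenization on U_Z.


f(x, y) = -x**2 + x*y + 2*y**2 - 2*y + 3

On U_Z we set Z = 1. Each monomial c·X^i·Y^j·Z^k in F becomes c·x^i·y^j·1^k = c·x^i·y^j.
Substituting Z = 1: F(X, Y, 1) = -x**2 + x*y + 2*y**2 - 2*y + 3.
Note: deg(f) ≤ deg(F) = 2; strict inequality happens when F is divisible by Z (lost terms).


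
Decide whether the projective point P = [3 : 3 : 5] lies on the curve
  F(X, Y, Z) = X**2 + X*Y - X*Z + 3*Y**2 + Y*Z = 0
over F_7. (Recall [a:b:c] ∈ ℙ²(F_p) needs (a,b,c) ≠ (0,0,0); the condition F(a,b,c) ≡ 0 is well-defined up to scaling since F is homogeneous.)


F(3,3,5) ≡ 3 (mod 7); P is NOT on the curve.

Evaluate F(3, 3, 5) term-by-term (mod 7).
  X**2 ↦ 1·9·1·1 = 9
  X*Y ↦ 1·3·3·1 = 9
  -X*Z ↦ -1·3·1·5 = -15
  3*Y**2 ↦ 3·1·9·1 = 27
  Y*Z ↦ 1·1·3·5 = 15
Sum: F(3, 3, 5) = (9) + (9) + (-15) + (27) + (15) = 45.
Reducing mod 7: 45 ≡ 3 (mod 7).
Since F(a, b, c) ≡ 3 ≠ 0 (mod 7), P does NOT lie on the curve.


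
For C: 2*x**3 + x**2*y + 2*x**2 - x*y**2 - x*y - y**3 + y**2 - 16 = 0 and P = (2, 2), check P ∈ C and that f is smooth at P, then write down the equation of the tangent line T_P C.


Tangent line at P: 34*x - 14*y - 40 = 0.

Step 1: f(2, 2) = 0, so P lies on C.
Step 2: partial derivatives
  f_x(x, y) = 6*x**2 + 2*x*y + 4*x - y**2 - y, f_y(x, y) = x**2 - 2*x*y - x - 3*y**2 + 2*y.
  f_x(P) = 34, f_y(P) = -14 (gradient nonzero, so P is smooth).
Step 3: tangent line at P: 34·(x − 2) + -14·(y − 2) = 0.
Expanding: 34*x - 14*y - 40 = 0.


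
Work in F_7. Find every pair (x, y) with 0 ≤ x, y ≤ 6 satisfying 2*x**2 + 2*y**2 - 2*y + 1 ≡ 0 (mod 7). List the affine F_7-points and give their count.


Affine F_7-points: {(1, 2), (1, 6), (2, 3), (2, 5), (5, 3), (5, 5), (6, 2), (6, 6)}; count = 8.

For each of the 49 pairs (x, y) ∈ F_7², evaluate f(x, y) mod 7. Record the zeros.
  x = 0: [0↦1, 1↦1, 2↦5, 3↦6, 4↦4, 5↦6, 6↦5]  zeros at y ∈ ∅
  x = 1: [0↦3, 1↦3, 2↦0, 3↦1, 4↦6, 5↦1, 6↦0]  zeros at y ∈ {2, 6}
  x = 2: [0↦2, 1↦2, 2↦6, 3↦0, 4↦5, 5↦0, 6↦6]  zeros at y ∈ {3, 5}
  x = 3: [0↦5, 1↦5, 2↦2, 3↦3, 4↦1, 5↦3, 6↦2]  zeros at y ∈ ∅
  x = 4: [0↦5, 1↦5, 2↦2, 3↦3, 4↦1, 5↦3, 6↦2]  zeros at y ∈ ∅
  x = 5: [0↦2, 1↦2, 2↦6, 3↦0, 4↦5, 5↦0, 6↦6]  zeros at y ∈ {3, 5}
  x = 6: [0↦3, 1↦3, 2↦0, 3↦1, 4↦6, 5↦1, 6↦0]  zeros at y ∈ {2, 6}
Collecting zeros: affine points = {(1, 2), (1, 6), (2, 3), (2, 5), (5, 3), (5, 5), (6, 2), (6, 6)}.
Total count |C(F_7)_aff| = 8.


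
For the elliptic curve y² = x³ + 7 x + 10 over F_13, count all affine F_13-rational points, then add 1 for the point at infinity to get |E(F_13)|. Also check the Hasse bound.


Affine points = {(0, 6), (0, 7), (5, 1), (5, 12), (7, 5), (7, 8), (9, 3), (9, 10), (10, 1), (10, 12), (11, 1), (11, 12)}; affine count = 12; |E(F_13)| = 13.

Discriminant check: Δ ∝ 4a³ + 27b² = 4·7³ + 27·10² = 4·343 + 27·100 ≡ 3 (mod 13). Nonzero ⇒ E is nonsingular.
For each x ∈ F_13, compute rhs = x³ + 7·x + 10 mod 13, then count y ∈ F_13 with y² ≡ rhs.
  x = 0: rhs = 10, matching y values: 6, 7 (2 points).
  x = 1: rhs = 5, matching y values: none (0 points).
  x = 2: rhs = 6, matching y values: none (0 points).
  x = 3: rhs = 6, matching y values: none (0 points).
  x = 4: rhs = 11, matching y values: none (0 points).
  x = 5: rhs = 1, matching y values: 1, 12 (2 points).
  x = 6: rhs = 8, matching y values: none (0 points).
  x = 7: rhs = 12, matching y values: 5, 8 (2 points).
  x = 8: rhs = 6, matching y values: none (0 points).
  x = 9: rhs = 9, matching y values: 3, 10 (2 points).
  x = 10: rhs = 1, matching y values: 1, 12 (2 points).
  x = 11: rhs = 1, matching y values: 1, 12 (2 points).
  x = 12: rhs = 2, matching y values: none (0 points).
Total affine count: 12.
Full point count |E(F_13)| = 12 + 1 = 13.
Hasse bound: |13 − (13+1)| = |-1| = 1 ≤ 2√13 ≈ 7.2111 ✓.


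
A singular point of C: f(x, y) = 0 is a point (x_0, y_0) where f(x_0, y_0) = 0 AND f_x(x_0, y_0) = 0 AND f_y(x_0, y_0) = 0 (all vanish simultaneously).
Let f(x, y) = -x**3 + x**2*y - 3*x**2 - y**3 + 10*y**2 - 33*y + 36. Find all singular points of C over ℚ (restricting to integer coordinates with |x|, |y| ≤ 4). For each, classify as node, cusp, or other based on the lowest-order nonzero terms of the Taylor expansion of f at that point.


Singular points: {(0, 3)}; classification: cusp.

Compute partial derivatives:
  f_x = -3*x**2 + 2*x*y - 6*x.
  f_y = x**2 - 3*y**2 + 20*y - 33.
Scan x_0 ∈ {−4, ..., 4}. For each x_0, f_y(x_0, y) is a polynomial in y; find its integer roots y ∈ {−4, ..., 4}, then test f_x and f at those candidates.
  x = -4: f_y(-4, y) = -3*y**2 + 20*y - 17; vanishes at y ∈ {1}. (-4, 1): f_x = -32 ≠ 0.
  x = -3: f_y(-3, y) = -3*y**2 + 20*y - 24; no integer root y with |y| ≤ 4.
  x = -2: f_y(-2, y) = -3*y**2 + 20*y - 29; no integer root y with |y| ≤ 4.
  x = -1: f_y(-1, y) = -3*y**2 + 20*y - 32; vanishes at y ∈ {4}. (-1, 4): f_x = -5 ≠ 0.
  x = 0: f_y(0, y) = -3*y**2 + 20*y - 33; vanishes at y ∈ {3}. (0, 3): f_x = 0, f = 0 — SINGULAR.
  x = 1: f_y(1, y) = -3*y**2 + 20*y - 32; vanishes at y ∈ {4}. (1, 4): f_x = -1 ≠ 0.
  x = 2: f_y(2, y) = -3*y**2 + 20*y - 29; no integer root y with |y| ≤ 4.
  x = 3: f_y(3, y) = -3*y**2 + 20*y - 24; no integer root y with |y| ≤ 4.
  x = 4: f_y(4, y) = -3*y**2 + 20*y - 17; vanishes at y ∈ {1}. (4, 1): f_x = -64 ≠ 0.
Only singular point on the grid: (0, 3).
Classify: substitute x = 0 + u, y = 3 + v and expand: f = -u**3 + u**2*v - v**3 + v**2.
No constant or linear terms (consistent with a singular point). Quadratic part: v**2. Cubic part: -u**3 + u**2*v - v**3.
The quadratic part v**2 is a perfect square, so there is a single (double) tangent line v = 0, i.e. y = 3. Restricting the cubic part to that line (v = 0) leaves -u**3 ≠ 0, so f is not divisible by v and the branch is v² ≈ u**3 to lowest order — this is a cusp.
Classification: cusp.


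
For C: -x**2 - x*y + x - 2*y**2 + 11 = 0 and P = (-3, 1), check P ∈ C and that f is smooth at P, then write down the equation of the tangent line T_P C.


Tangent line at P: 6*x - y + 19 = 0.

Step 1: f(-3, 1) = 0, so P lies on C.
Step 2: partial derivatives
  f_x(x, y) = -2*x - y + 1, f_y(x, y) = -x - 4*y.
  f_x(P) = 6, f_y(P) = -1 (gradient nonzero, so P is smooth).
Step 3: tangent line at P: 6·(x − -3) + -1·(y − 1) = 0.
Expanding: 6*x - y + 19 = 0.


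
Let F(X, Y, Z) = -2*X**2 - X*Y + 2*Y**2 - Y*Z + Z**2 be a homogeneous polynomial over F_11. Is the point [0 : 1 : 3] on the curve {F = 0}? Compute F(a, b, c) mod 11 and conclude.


F(0,1,3) ≡ 8 (mod 11); P is NOT on the curve.

Evaluate F(0, 1, 3) term-by-term (mod 11).
  -2*X**2 ↦ -2·0·1·1 = 0
  -X*Y ↦ -1·0·1·1 = 0
  2*Y**2 ↦ 2·1·1·1 = 2
  -Y*Z ↦ -1·1·1·3 = -3
  Z**2 ↦ 1·1·1·9 = 9
Sum: F(0, 1, 3) = (0) + (0) + (2) + (-3) + (9) = 8.
Reducing mod 11: 8 ≡ 8 (mod 11).
Since F(a, b, c) ≡ 8 ≠ 0 (mod 11), P does NOT lie on the curve.


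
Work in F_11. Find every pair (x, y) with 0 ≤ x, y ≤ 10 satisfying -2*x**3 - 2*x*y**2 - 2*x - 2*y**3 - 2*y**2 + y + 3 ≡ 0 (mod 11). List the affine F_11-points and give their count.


Affine F_11-points: {(0, 1), (0, 3), (0, 6), (1, 3), (2, 2), (2, 7), (2, 10), (3, 1), (4, 2), (5, 2), (7, 5), (8, 1), (10, 3)}; count = 13.

For each of the 121 pairs (x, y) ∈ F_11², evaluate f(x, y) mod 11. Record the zeros.
  x = 0: [0↦3, 1↦0, 2↦3, 3↦0, 4↦1, 5↦5, 6↦0, 7↦7, 8↦3, 9↦9, 10↦2]  zeros at y ∈ {1, 3, 6}
  x = 1: [0↦10, 1↦5, 2↦2, 3↦0, 4↦9, 5↦6, 6↦1, 7↦4, 8↦3, 9↦8, 10↦7]  zeros at y ∈ {3}
  x = 2: [0↦5, 1↦9, 2↦0, 3↦10, 4↦5, 5↦6, 6↦1, 7↦0, 8↦2, 9↦6, 10↦0]  zeros at y ∈ {2, 7, 10}
  x = 3: [0↦9, 1↦0, 2↦7, 3↦7, 4↦10, 5↦4, 6↦10, 7↦5, 8↦10, 9↦2, 10↦2]  zeros at y ∈ {1}
  x = 4: [0↦10, 1↦10, 2↦0, 3↦1, 4↦1, 5↦10, 6↦5, 7↦7, 8↦4, 9↦6, 10↦1]  zeros at y ∈ {2}
  x = 5: [0↦7, 1↦5, 2↦0, 3↦2, 4↦10, 5↦1, 6↦7, 7↦5, 8↦5, 9↦6, 10↦7]  zeros at y ∈ {2}
  x = 6: [0↦10, 1↦6, 2↦6, 3↦9, 4↦3, 5↦9, 6↦4, 7↦9, 8↦1, 9↦1, 10↦8]  zeros at y ∈ ∅
  x = 7: [0↦7, 1↦1, 2↦6, 3↦10, 4↦1, 5↦0, 6↦6, 7↦7, 8↦2, 9↦1, 10↦3]  zeros at y ∈ {5}
  x = 8: [0↦8, 1↦0, 2↦10, 3↦4, 4↦3, 5↦6, 6↦1, 7↦9, 8↦7, 9↦5, 10↦2]  zeros at y ∈ {1}
  x = 9: [0↦1, 1↦2, 2↦6, 3↦1, 4↦8, 5↦4, 6↦10, 7↦3, 8↦4, 9↦1, 10↦4]  zeros at y ∈ ∅
  x = 10: [0↦7, 1↦6, 2↦4, 3↦0, 4↦4, 5↦4, 6↦10, 7↦10, 8↦3, 9↦10, 10↦8]  zeros at y ∈ {3}
Collecting zeros: affine points = {(0, 1), (0, 3), (0, 6), (1, 3), (2, 2), (2, 7), (2, 10), (3, 1), (4, 2), (5, 2), (7, 5), (8, 1), (10, 3)}.
Total count |C(F_11)_aff| = 13.


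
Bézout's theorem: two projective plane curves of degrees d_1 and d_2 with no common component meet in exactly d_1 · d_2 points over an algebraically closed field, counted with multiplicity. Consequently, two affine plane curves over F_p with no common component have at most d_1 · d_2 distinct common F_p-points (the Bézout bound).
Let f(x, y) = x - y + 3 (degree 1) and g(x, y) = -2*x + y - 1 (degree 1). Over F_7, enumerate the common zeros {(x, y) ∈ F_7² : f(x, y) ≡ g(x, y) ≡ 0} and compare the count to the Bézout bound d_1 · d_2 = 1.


Common zeros: {(2, 5)}; count = 1; Bézout bound = 1.

deg(f) = 1, deg(g) = 1, so Bézout bound = 1.
Scan x ∈ F_7. For each x, list the y ∈ F_7 with f(x, y) ≡ 0 and those with g(x, y) ≡ 0 (mod 7); the common zeros in that column are the intersection.
  x = 0: f ≡ 0 at y ∈ {3}; g ≡ 0 at y ∈ {1}; common: ∅.
  x = 1: f ≡ 0 at y ∈ {4}; g ≡ 0 at y ∈ {3}; common: ∅.
  x = 2: f ≡ 0 at y ∈ {5}; g ≡ 0 at y ∈ {5}; common: {5}.
  x = 3: f ≡ 0 at y ∈ {6}; g ≡ 0 at y ∈ {0}; common: ∅.
  x = 4: f ≡ 0 at y ∈ {0}; g ≡ 0 at y ∈ {2}; common: ∅.
  x = 5: f ≡ 0 at y ∈ {1}; g ≡ 0 at y ∈ {4}; common: ∅.
  x = 6: f ≡ 0 at y ∈ {2}; g ≡ 0 at y ∈ {6}; common: ∅.
Collecting: common zeros = {(2, 5)}, so the count is 1.
Comparison with the Bézout bound: 1 ≤ 1 = deg(f)·deg(g), as expected for curves with no common component (the bound is attained).


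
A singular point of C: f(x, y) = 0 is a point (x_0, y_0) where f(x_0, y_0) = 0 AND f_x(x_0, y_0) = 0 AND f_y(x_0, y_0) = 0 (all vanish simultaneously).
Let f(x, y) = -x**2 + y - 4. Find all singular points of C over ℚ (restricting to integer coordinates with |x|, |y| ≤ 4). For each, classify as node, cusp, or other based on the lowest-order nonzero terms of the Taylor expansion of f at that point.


No singular points in the scanned grid; C is smooth there.

Compute partial derivatives:
  f_x = -2*x.
  f_y = 1.
f_y = 1 is a nonzero constant, so f_y never vanishes: no point (x, y) can satisfy f = f_x = f_y = 0. In particular no (x, y) ∈ {−4, ..., 4}² is singular; the curve is smooth.


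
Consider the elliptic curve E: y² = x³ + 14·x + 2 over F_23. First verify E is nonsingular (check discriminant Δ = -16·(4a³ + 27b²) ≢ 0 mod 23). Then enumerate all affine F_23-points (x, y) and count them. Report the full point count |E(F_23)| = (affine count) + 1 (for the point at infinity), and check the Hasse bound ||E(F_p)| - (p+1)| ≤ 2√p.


Affine points = {(0, 5), (0, 18), (3, 5), (3, 18), (5, 6), (5, 17), (6, 7), (6, 16), (7, 11), (7, 12), (9, 11), (9, 12), (12, 9), (12, 14), (13, 9), (13, 14), (17, 1), (17, 22), (20, 5), (20, 18), (21, 9), (21, 14)}; affine count = 22; |E(F_23)| = 23.

Discriminant check: Δ ∝ 4a³ + 27b² = 4·14³ + 27·2² = 4·2744 + 27·4 ≡ 21 (mod 23). Nonzero ⇒ E is nonsingular.
For each x ∈ F_23, compute rhs = x³ + 14·x + 2 mod 23, then count y ∈ F_23 with y² ≡ rhs.
  x = 0: rhs = 2, matching y values: 5, 18 (2 points).
  x = 1: rhs = 17, matching y values: none (0 points).
  x = 2: rhs = 15, matching y values: none (0 points).
  x = 3: rhs = 2, matching y values: 5, 18 (2 points).
  x = 4: rhs = 7, matching y values: none (0 points).
  x = 5: rhs = 13, matching y values: 6, 17 (2 points).
  x = 6: rhs = 3, matching y values: 7, 16 (2 points).
  x = 7: rhs = 6, matching y values: 11, 12 (2 points).
  x = 8: rhs = 5, matching y values: none (0 points).
  x = 9: rhs = 6, matching y values: 11, 12 (2 points).
  x = 10: rhs = 15, matching y values: none (0 points).
  x = 11: rhs = 15, matching y values: none (0 points).
  x = 12: rhs = 12, matching y values: 9, 14 (2 points).
  x = 13: rhs = 12, matching y values: 9, 14 (2 points).
  x = 14: rhs = 21, matching y values: none (0 points).
  x = 15: rhs = 22, matching y values: none (0 points).
  x = 16: rhs = 21, matching y values: none (0 points).
  x = 17: rhs = 1, matching y values: 1, 22 (2 points).
  x = 18: rhs = 14, matching y values: none (0 points).
  x = 19: rhs = 20, matching y values: none (0 points).
  x = 20: rhs = 2, matching y values: 5, 18 (2 points).
  x = 21: rhs = 12, matching y values: 9, 14 (2 points).
  x = 22: rhs = 10, matching y values: none (0 points).
Total affine count: 22.
Full point count |E(F_23)| = 22 + 1 = 23.
Hasse bound: |23 − (23+1)| = |-1| = 1 ≤ 2√23 ≈ 9.5917 ✓.


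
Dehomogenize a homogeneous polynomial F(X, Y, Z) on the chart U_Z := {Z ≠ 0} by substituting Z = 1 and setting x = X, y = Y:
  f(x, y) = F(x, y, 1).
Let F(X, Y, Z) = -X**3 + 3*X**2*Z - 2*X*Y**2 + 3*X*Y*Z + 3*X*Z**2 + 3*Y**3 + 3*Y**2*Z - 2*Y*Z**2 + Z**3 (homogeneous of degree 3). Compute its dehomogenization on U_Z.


f(x, y) = -x**3 + 3*x**2 - 2*x*y**2 + 3*x*y + 3*x + 3*y**3 + 3*y**2 - 2*y + 1

On U_Z we set Z = 1. Each monomial c·X^i·Y^j·Z^k in F becomes c·x^i·y^j·1^k = c·x^i·y^j.
Substituting Z = 1: F(X, Y, 1) = -x**3 + 3*x**2 - 2*x*y**2 + 3*x*y + 3*x + 3*y**3 + 3*y**2 - 2*y + 1.
Note: deg(f) ≤ deg(F) = 3; strict inequality happens when F is divisible by Z (lost terms).


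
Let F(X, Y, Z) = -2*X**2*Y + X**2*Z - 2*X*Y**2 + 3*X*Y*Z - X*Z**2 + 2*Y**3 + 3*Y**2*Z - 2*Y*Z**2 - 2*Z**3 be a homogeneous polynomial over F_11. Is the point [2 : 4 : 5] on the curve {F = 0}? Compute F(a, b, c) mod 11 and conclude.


F(2,4,5) ≡ 0 (mod 11); P is on the curve.

Evaluate F(2, 4, 5) term-by-term (mod 11).
  -2*X**2*Y ↦ -2·4·4·1 = -32
  X**2*Z ↦ 1·4·1·5 = 20
  -2*X*Y**2 ↦ -2·2·16·1 = -64
  3*X*Y*Z ↦ 3·2·4·5 = 120
  -X*Z**2 ↦ -1·2·1·25 = -50
  2*Y**3 ↦ 2·1·64·1 = 128
  3*Y**2*Z ↦ 3·1·16·5 = 240
  -2*Y*Z**2 ↦ -2·1·4·25 = -200
  -2*Z**3 ↦ -2·1·1·125 = -250
Sum: F(2, 4, 5) = (-32) + (20) + (-64) + (120) + (-50) + (128) + (240) + (-200) + (-250) = -88.
Reducing mod 11: -88 ≡ 0 (mod 11).
Since F(a, b, c) ≡ 0 (mod 11), P lies on the curve.


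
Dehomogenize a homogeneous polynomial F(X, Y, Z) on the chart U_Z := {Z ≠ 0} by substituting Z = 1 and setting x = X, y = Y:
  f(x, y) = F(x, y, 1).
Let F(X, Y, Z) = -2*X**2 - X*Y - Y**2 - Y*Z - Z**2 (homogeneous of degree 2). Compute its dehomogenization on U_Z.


f(x, y) = -2*x**2 - x*y - y**2 - y - 1

On U_Z we set Z = 1. Each monomial c·X^i·Y^j·Z^k in F becomes c·x^i·y^j·1^k = c·x^i·y^j.
Substituting Z = 1: F(X, Y, 1) = -2*x**2 - x*y - y**2 - y - 1.
Note: deg(f) ≤ deg(F) = 2; strict inequality happens when F is divisible by Z (lost terms).


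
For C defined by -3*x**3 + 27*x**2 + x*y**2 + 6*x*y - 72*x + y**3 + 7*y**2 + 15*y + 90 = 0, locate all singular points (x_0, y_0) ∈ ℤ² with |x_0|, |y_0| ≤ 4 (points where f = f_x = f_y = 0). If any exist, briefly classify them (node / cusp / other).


Singular points: {(3, -3)}; classification: cusp.

Compute partial derivatives:
  f_x = -9*x**2 + 54*x + y**2 + 6*y - 72.
  f_y = 2*x*y + 6*x + 3*y**2 + 14*y + 15.
Scan x_0 ∈ {−4, ..., 4}. For each x_0, f_y(x_0, y) is a polynomial in y; find its integer roots y ∈ {−4, ..., 4}, then test f_x and f at those candidates.
  x = -4: f_y(-4, y) = 3*y**2 + 6*y - 9; vanishes at y ∈ {-3, 1}. (-4, -3): f_x = -441 ≠ 0; (-4, 1): f_x = -425 ≠ 0.
  x = -3: f_y(-3, y) = 3*y**2 + 8*y - 3; vanishes at y ∈ {-3}. (-3, -3): f_x = -324 ≠ 0.
  x = -2: f_y(-2, y) = 3*y**2 + 10*y + 3; vanishes at y ∈ {-3}. (-2, -3): f_x = -225 ≠ 0.
  x = -1: f_y(-1, y) = 3*y**2 + 12*y + 9; vanishes at y ∈ {-3, -1}. (-1, -3): f_x = -144 ≠ 0; (-1, -1): f_x = -140 ≠ 0.
  x = 0: f_y(0, y) = 3*y**2 + 14*y + 15; vanishes at y ∈ {-3}. (0, -3): f_x = -81 ≠ 0.
  x = 1: f_y(1, y) = 3*y**2 + 16*y + 21; vanishes at y ∈ {-3}. (1, -3): f_x = -36 ≠ 0.
  x = 2: f_y(2, y) = 3*y**2 + 18*y + 27; vanishes at y ∈ {-3}. (2, -3): f_x = -9 ≠ 0.
  x = 3: f_y(3, y) = 3*y**2 + 20*y + 33; vanishes at y ∈ {-3}. (3, -3): f_x = 0, f = 0 — SINGULAR.
  x = 4: f_y(4, y) = 3*y**2 + 22*y + 39; vanishes at y ∈ {-3}. (4, -3): f_x = -9 ≠ 0.
Only singular point on the grid: (3, -3).
Classify: substitute x = 3 + u, y = -3 + v and expand: f = -3*u**3 + u*v**2 + v**3 + v**2.
No constant or linear terms (consistent with a singular point). Quadratic part: v**2. Cubic part: -3*u**3 + u*v**2 + v**3.
The quadratic part v**2 is a perfect square, so there is a single (double) tangent line v = 0, i.e. y = -3. Restricting the cubic part to that line (v = 0) leaves -3*u**3 ≠ 0, so f is not divisible by v and the branch is v² ≈ 3*u**3 to lowest order — this is a cusp.
Classification: cusp.


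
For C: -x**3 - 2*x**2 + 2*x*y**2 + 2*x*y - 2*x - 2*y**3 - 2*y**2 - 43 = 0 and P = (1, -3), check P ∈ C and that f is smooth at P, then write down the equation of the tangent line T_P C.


Tangent line at P: 3*x - 52*y - 159 = 0.

Step 1: f(1, -3) = 0, so P lies on C.
Step 2: partial derivatives
  f_x(x, y) = -3*x**2 - 4*x + 2*y**2 + 2*y - 2, f_y(x, y) = 4*x*y + 2*x - 6*y**2 - 4*y.
  f_x(P) = 3, f_y(P) = -52 (gradient nonzero, so P is smooth).
Step 3: tangent line at P: 3·(x − 1) + -52·(y − -3) = 0.
Expanding: 3*x - 52*y - 159 = 0.


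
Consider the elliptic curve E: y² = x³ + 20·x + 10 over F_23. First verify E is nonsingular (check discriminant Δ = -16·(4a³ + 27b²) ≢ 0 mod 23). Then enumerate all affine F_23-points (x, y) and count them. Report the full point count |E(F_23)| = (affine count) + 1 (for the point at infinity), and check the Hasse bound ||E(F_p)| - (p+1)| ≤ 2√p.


Affine points = {(1, 10), (1, 13), (2, 9), (2, 14), (4, 4), (4, 19), (6, 1), (6, 22), (12, 0), (13, 11), (13, 12), (19, 2), (19, 21), (21, 10), (21, 13), (22, 9), (22, 14)}; affine count = 17; |E(F_23)| = 18.

Discriminant check: Δ ∝ 4a³ + 27b² = 4·20³ + 27·10² = 4·8000 + 27·100 ≡ 16 (mod 23). Nonzero ⇒ E is nonsingular.
For each x ∈ F_23, compute rhs = x³ + 20·x + 10 mod 23, then count y ∈ F_23 with y² ≡ rhs.
  x = 0: rhs = 10, matching y values: none (0 points).
  x = 1: rhs = 8, matching y values: 10, 13 (2 points).
  x = 2: rhs = 12, matching y values: 9, 14 (2 points).
  x = 3: rhs = 5, matching y values: none (0 points).
  x = 4: rhs = 16, matching y values: 4, 19 (2 points).
  x = 5: rhs = 5, matching y values: none (0 points).
  x = 6: rhs = 1, matching y values: 1, 22 (2 points).
  x = 7: rhs = 10, matching y values: none (0 points).
  x = 8: rhs = 15, matching y values: none (0 points).
  x = 9: rhs = 22, matching y values: none (0 points).
  x = 10: rhs = 14, matching y values: none (0 points).
  x = 11: rhs = 20, matching y values: none (0 points).
  x = 12: rhs = 0, matching y values: 0 (1 points).
  x = 13: rhs = 6, matching y values: 11, 12 (2 points).
  x = 14: rhs = 21, matching y values: none (0 points).
  x = 15: rhs = 5, matching y values: none (0 points).
  x = 16: rhs = 10, matching y values: none (0 points).
  x = 17: rhs = 19, matching y values: none (0 points).
  x = 18: rhs = 15, matching y values: none (0 points).
  x = 19: rhs = 4, matching y values: 2, 21 (2 points).
  x = 20: rhs = 15, matching y values: none (0 points).
  x = 21: rhs = 8, matching y values: 10, 13 (2 points).
  x = 22: rhs = 12, matching y values: 9, 14 (2 points).
Total affine count: 17.
Full point count |E(F_23)| = 17 + 1 = 18.
Hasse bound: |18 − (23+1)| = |-6| = 6 ≤ 2√23 ≈ 9.5917 ✓.


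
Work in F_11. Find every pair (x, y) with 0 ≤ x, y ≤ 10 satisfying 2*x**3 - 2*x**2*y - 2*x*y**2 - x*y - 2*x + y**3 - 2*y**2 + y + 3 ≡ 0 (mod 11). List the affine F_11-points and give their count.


Affine F_11-points: {(1, 10), (2, 5), (4, 6), (5, 3), (5, 6), (6, 5), (8, 5), (8, 6), (8, 7), (9, 1), (10, 2)}; count = 11.

For each of the 121 pairs (x, y) ∈ F_11², evaluate f(x, y) mod 11. Record the zeros.
  x = 0: [0↦3, 1↦3, 2↦5, 3↦4, 4↦6, 5↦6, 6↦10, 7↦2, 8↦10, 9↦7, 10↦10]  zeros at y ∈ ∅
  x = 1: [0↦3, 1↦9, 2↦2, 3↦10, 4↦6, 5↦7, 6↦8, 7↦4, 8↦1, 9↦5, 10↦0]  zeros at y ∈ {10}
  x = 2: [0↦4, 1↦1, 2↦3, 3↦5, 4↦2, 5↦0, 6↦5, 7↦1, 8↦5, 9↦1, 10↦6]  zeros at y ∈ {5}
  x = 3: [0↦7, 1↦2, 2↦9, 3↦1, 4↦6, 5↦8, 6↦2, 7↦5, 8↦1, 9↦7, 10↦7]  zeros at y ∈ ∅
  x = 4: [0↦2, 1↦2, 2↦10, 3↦10, 4↦8, 5↦10, 6↦0, 7↦6, 8↦1, 9↦2, 10↦4]  zeros at y ∈ {6}
  x = 5: [0↦1, 1↦2, 2↦7, 3↦0, 4↦9, 5↦7, 6↦0, 7↦5, 8↦6, 9↦9, 10↦9]  zeros at y ∈ {3, 6}
  x = 6: [0↦5, 1↦3, 2↦1, 3↦5, 4↦10, 5↦0, 6↦3, 7↦3, 8↦6, 9↦7, 10↦1]  zeros at y ∈ {5}
  x = 7: [0↦4, 1↦6, 2↦4, 3↦4, 4↦1, 5↦1, 6↦10, 7↦1, 8↦2, 9↦8, 10↦3]  zeros at y ∈ ∅
  x = 8: [0↦10, 1↦1, 2↦6, 3↦9, 4↦5, 5↦0, 6↦0, 7↦0, 8↦6, 9↦2, 10↦5]  zeros at y ∈ {5, 6, 7}
  x = 9: [0↦2, 1↦0, 2↦8, 3↦10, 4↦1, 5↦9, 6↦7, 7↦1, 8↦8, 9↦1, 10↦8]  zeros at y ∈ {1}
  x = 10: [0↦3, 1↦4, 2↦0, 3↦8, 4↦1, 5↦7, 6↦10, 7↦5, 8↦9, 9↦6, 10↦2]  zeros at y ∈ {2}
Collecting zeros: affine points = {(1, 10), (2, 5), (4, 6), (5, 3), (5, 6), (6, 5), (8, 5), (8, 6), (8, 7), (9, 1), (10, 2)}.
Total count |C(F_11)_aff| = 11.


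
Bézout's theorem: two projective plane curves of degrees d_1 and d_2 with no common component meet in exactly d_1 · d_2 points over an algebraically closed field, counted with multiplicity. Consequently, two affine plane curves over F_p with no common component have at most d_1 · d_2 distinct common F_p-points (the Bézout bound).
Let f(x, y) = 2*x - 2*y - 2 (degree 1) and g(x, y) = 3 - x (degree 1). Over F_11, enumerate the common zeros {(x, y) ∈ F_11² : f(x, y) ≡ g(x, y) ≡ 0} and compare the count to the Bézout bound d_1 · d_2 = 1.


Common zeros: {(3, 2)}; count = 1; Bézout bound = 1.

deg(f) = 1, deg(g) = 1, so Bézout bound = 1.
Scan x ∈ F_11. For each x, list the y ∈ F_11 with f(x, y) ≡ 0 and those with g(x, y) ≡ 0 (mod 11); the common zeros in that column are the intersection.
  x = 0: f ≡ 0 at y ∈ {10}; g ≡ 0 at y ∈ ∅; common: ∅.
  x = 1: f ≡ 0 at y ∈ {0}; g ≡ 0 at y ∈ ∅; common: ∅.
  x = 2: f ≡ 0 at y ∈ {1}; g ≡ 0 at y ∈ ∅; common: ∅.
  x = 3: f ≡ 0 at y ∈ {2}; g ≡ 0 at y ∈ {0, 1, 2, 3, 4, 5, 6, 7, 8, 9, 10}; common: {2}.
  x = 4: f ≡ 0 at y ∈ {3}; g ≡ 0 at y ∈ ∅; common: ∅.
  x = 5: f ≡ 0 at y ∈ {4}; g ≡ 0 at y ∈ ∅; common: ∅.
  x = 6: f ≡ 0 at y ∈ {5}; g ≡ 0 at y ∈ ∅; common: ∅.
  x = 7: f ≡ 0 at y ∈ {6}; g ≡ 0 at y ∈ ∅; common: ∅.
  x = 8: f ≡ 0 at y ∈ {7}; g ≡ 0 at y ∈ ∅; common: ∅.
  x = 9: f ≡ 0 at y ∈ {8}; g ≡ 0 at y ∈ ∅; common: ∅.
  x = 10: f ≡ 0 at y ∈ {9}; g ≡ 0 at y ∈ ∅; common: ∅.
Collecting: common zeros = {(3, 2)}, so the count is 1.
Comparison with the Bézout bound: 1 ≤ 1 = deg(f)·deg(g), as expected for curves with no common component (the bound is attained).


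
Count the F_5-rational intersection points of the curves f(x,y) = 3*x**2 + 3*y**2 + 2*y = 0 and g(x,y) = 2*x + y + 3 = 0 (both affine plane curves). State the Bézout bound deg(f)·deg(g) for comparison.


Common zeros: {(2, 3)}; count = 1; Bézout bound = 2.

deg(f) = 2, deg(g) = 1, so Bézout bound = 2.
Scan x ∈ F_5. For each x, list the y ∈ F_5 with f(x, y) ≡ 0 and those with g(x, y) ≡ 0 (mod 5); the common zeros in that column are the intersection.
  x = 0: f ≡ 0 at y ∈ {0, 1}; g ≡ 0 at y ∈ {2}; common: ∅.
  x = 1: f ≡ 0 at y ∈ ∅; g ≡ 0 at y ∈ {0}; common: ∅.
  x = 2: f ≡ 0 at y ∈ {3}; g ≡ 0 at y ∈ {3}; common: {3}.
  x = 3: f ≡ 0 at y ∈ {3}; g ≡ 0 at y ∈ {1}; common: ∅.
  x = 4: f ≡ 0 at y ∈ ∅; g ≡ 0 at y ∈ {4}; common: ∅.
Collecting: common zeros = {(2, 3)}, so the count is 1.
Comparison with the Bézout bound: 1 ≤ 2 = deg(f)·deg(g), as expected for curves with no common component (the affine F_5-count falls short of the bound because intersections may lie at infinity, over extension fields, or carry multiplicity).


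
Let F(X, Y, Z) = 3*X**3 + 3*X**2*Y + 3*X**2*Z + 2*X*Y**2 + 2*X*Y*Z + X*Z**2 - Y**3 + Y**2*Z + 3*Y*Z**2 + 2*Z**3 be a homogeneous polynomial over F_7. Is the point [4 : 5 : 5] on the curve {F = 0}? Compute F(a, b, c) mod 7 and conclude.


F(4,5,5) ≡ 5 (mod 7); P is NOT on the curve.

Evaluate F(4, 5, 5) term-by-term (mod 7).
  3*X**3 ↦ 3·64·1·1 = 192
  3*X**2*Y ↦ 3·16·5·1 = 240
  3*X**2*Z ↦ 3·16·1·5 = 240
  2*X*Y**2 ↦ 2·4·25·1 = 200
  2*X*Y*Z ↦ 2·4·5·5 = 200
  X*Z**2 ↦ 1·4·1·25 = 100
  -Y**3 ↦ -1·1·125·1 = -125
  Y**2*Z ↦ 1·1·25·5 = 125
  3*Y*Z**2 ↦ 3·1·5·25 = 375
  2*Z**3 ↦ 2·1·1·125 = 250
Sum: F(4, 5, 5) = (192) + (240) + (240) + (200) + (200) + (100) + (-125) + (125) + (375) + (250) = 1797.
Reducing mod 7: 1797 ≡ 5 (mod 7).
Since F(a, b, c) ≡ 5 ≠ 0 (mod 7), P does NOT lie on the curve.


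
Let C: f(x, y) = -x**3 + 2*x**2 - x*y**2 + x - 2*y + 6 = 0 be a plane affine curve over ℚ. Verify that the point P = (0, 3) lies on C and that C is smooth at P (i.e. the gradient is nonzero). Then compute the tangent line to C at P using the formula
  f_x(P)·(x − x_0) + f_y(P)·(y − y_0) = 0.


Tangent line at P: -8*x - 2*y + 6 = 0.

Step 1: f(0, 3) = 0, so P lies on C.
Step 2: partial derivatives
  f_x(x, y) = -3*x**2 + 4*x - y**2 + 1, f_y(x, y) = -2*x*y - 2.
  f_x(P) = -8, f_y(P) = -2 (gradient nonzero, so P is smooth).
Step 3: tangent line at P: -8·(x − 0) + -2·(y − 3) = 0.
Expanding: -8*x - 2*y + 6 = 0.


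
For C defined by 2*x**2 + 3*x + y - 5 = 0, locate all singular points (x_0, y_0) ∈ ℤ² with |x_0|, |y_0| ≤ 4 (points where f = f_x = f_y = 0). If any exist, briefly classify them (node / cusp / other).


No singular points in the scanned grid; C is smooth there.

Compute partial derivatives:
  f_x = 4*x + 3.
  f_y = 1.
f_y = 1 is a nonzero constant, so f_y never vanishes: no point (x, y) can satisfy f = f_x = f_y = 0. In particular no (x, y) ∈ {−4, ..., 4}² is singular; the curve is smooth.


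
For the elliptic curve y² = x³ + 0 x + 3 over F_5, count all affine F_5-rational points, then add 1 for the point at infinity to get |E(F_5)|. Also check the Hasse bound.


Affine points = {(1, 2), (1, 3), (2, 1), (2, 4), (3, 0)}; affine count = 5; |E(F_5)| = 6.

Discriminant check: Δ ∝ 4a³ + 27b² = 4·0³ + 27·3² = 4·0 + 27·9 ≡ 3 (mod 5). Nonzero ⇒ E is nonsingular.
For each x ∈ F_5, compute rhs = x³ + 0·x + 3 mod 5, then count y ∈ F_5 with y² ≡ rhs.
  x = 0: rhs = 3, matching y values: none (0 points).
  x = 1: rhs = 4, matching y values: 2, 3 (2 points).
  x = 2: rhs = 1, matching y values: 1, 4 (2 points).
  x = 3: rhs = 0, matching y values: 0 (1 points).
  x = 4: rhs = 2, matching y values: none (0 points).
Total affine count: 5.
Full point count |E(F_5)| = 5 + 1 = 6.
Hasse bound: |6 − (5+1)| = |0| = 0 ≤ 2√5 ≈ 4.4721 ✓.


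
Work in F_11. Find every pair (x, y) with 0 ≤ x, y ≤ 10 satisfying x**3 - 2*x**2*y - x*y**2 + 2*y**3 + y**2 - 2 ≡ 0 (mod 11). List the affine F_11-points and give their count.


Affine F_11-points: {(1, 2), (1, 7), (2, 8), (2, 10), (4, 5), (4, 8), (6, 2), (7, 0), (8, 2), (8, 5), (9, 5), (10, 8)}; count = 12.

For each of the 121 pairs (x, y) ∈ F_11², evaluate f(x, y) mod 11. Record the zeros.
  x = 0: [0↦9, 1↦1, 2↦7, 3↦6, 4↦10, 5↦9, 6↦4, 7↦7, 8↦8, 9↦8, 10↦8]  zeros at y ∈ ∅
  x = 1: [0↦10, 1↦10, 2↦0, 3↦3, 4↦9, 5↦8, 6↦1, 7↦0, 8↦6, 9↦9, 10↦10]  zeros at y ∈ {2, 7}
  x = 2: [0↦6, 1↦10, 2↦2, 3↦5, 4↦9, 5↦4, 6↦2, 7↦4, 8↦0, 9↦2, 10↦0]  zeros at y ∈ {8, 10}
  x = 3: [0↦3, 1↦7, 2↦8, 3↦7, 4↦5, 5↦3, 6↦2, 7↦3, 8↦7, 9↦4, 10↦6]  zeros at y ∈ ∅
  x = 4: [0↦7, 1↦7, 2↦2, 3↦4, 4↦3, 5↦0, 6↦7, 7↦3, 8↦0, 9↦10, 10↦1]  zeros at y ∈ {5, 8}
  x = 5: [0↦2, 1↦5, 2↦1, 3↦2, 4↦9, 5↦1, 6↦1, 7↦10, 8↦7, 9↦4, 10↦2]  zeros at y ∈ ∅
  x = 6: [0↦5, 1↦7, 2↦0, 3↦7, 4↦7, 5↦1, 6↦1, 7↦8, 8↦1, 9↦3, 10↦4]  zeros at y ∈ {2}
  x = 7: [0↦0, 1↦8, 2↦5, 3↦3, 4↦3, 5↦6, 6↦2, 7↦3, 8↦10, 9↦2, 10↦2]  zeros at y ∈ {0}
  x = 8: [0↦4, 1↦3, 2↦0, 3↦7, 4↦3, 5↦0, 6↦10, 7↦1, 8↦7, 9↦7, 10↦2]  zeros at y ∈ {2, 5}
  x = 9: [0↦1, 1↦9, 2↦2, 3↦3, 4↦2, 5↦0, 6↦9, 7↦8, 8↦9, 9↦2, 10↦10]  zeros at y ∈ {5}
  x = 10: [0↦8, 1↦10, 2↦6, 3↦8, 4↦6, 5↦1, 6↦5, 7↦8, 8↦0, 9↦4, 10↦10]  zeros at y ∈ {8}
Collecting zeros: affine points = {(1, 2), (1, 7), (2, 8), (2, 10), (4, 5), (4, 8), (6, 2), (7, 0), (8, 2), (8, 5), (9, 5), (10, 8)}.
Total count |C(F_11)_aff| = 12.


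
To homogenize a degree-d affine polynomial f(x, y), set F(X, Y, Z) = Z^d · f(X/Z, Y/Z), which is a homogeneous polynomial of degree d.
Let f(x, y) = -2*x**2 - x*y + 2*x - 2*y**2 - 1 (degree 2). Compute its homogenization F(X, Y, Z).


F(X, Y, Z) = -2*X**2 - X*Y + 2*X*Z - 2*Y**2 - Z**2

deg(f) = 2.
Substitute x = X/Z, y = Y/Z into f, then multiply by Z^2.
  monomial -2·x^2·y^0 ↦ -2·X^2·Y^0·Z^0.
  monomial -1·x^1·y^1 ↦ -1·X^1·Y^1·Z^0.
  monomial 2·x^1·y^0 ↦ 2·X^1·Y^0·Z^1.
  monomial -2·x^0·y^2 ↦ -2·X^0·Y^2·Z^0.
  monomial -1·x^0·y^0 ↦ -1·X^0·Y^0·Z^2.
Collecting: F(X, Y, Z) = -2*X**2 - X*Y + 2*X*Z - 2*Y**2 - Z**2.


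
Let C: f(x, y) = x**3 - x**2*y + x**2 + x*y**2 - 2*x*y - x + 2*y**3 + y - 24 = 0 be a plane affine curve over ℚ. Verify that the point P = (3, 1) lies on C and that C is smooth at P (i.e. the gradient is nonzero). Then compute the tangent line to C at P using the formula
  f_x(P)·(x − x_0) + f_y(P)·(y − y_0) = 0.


Tangent line at P: 25*x - 2*y - 73 = 0.

Step 1: f(3, 1) = 0, so P lies on C.
Step 2: partial derivatives
  f_x(x, y) = 3*x**2 - 2*x*y + 2*x + y**2 - 2*y - 1, f_y(x, y) = -x**2 + 2*x*y - 2*x + 6*y**2 + 1.
  f_x(P) = 25, f_y(P) = -2 (gradient nonzero, so P is smooth).
Step 3: tangent line at P: 25·(x − 3) + -2·(y − 1) = 0.
Expanding: 25*x - 2*y - 73 = 0.


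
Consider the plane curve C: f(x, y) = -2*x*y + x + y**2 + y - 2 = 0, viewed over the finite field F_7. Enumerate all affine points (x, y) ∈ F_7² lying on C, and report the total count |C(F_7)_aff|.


Affine F_7-points: {(0, 1), (0, 5), (2, 0), (2, 3), (3, 6), (6, 2)}; count = 6.

For each of the 49 pairs (x, y) ∈ F_7², evaluate f(x, y) mod 7. Record the zeros.
  x = 0: [0↦5, 1↦0, 2↦4, 3↦3, 4↦4, 5↦0, 6↦5]  zeros at y ∈ {1, 5}
  x = 1: [0↦6, 1↦6, 2↦1, 3↦5, 4↦4, 5↦5, 6↦1]  zeros at y ∈ ∅
  x = 2: [0↦0, 1↦5, 2↦5, 3↦0, 4↦4, 5↦3, 6↦4]  zeros at y ∈ {0, 3}
  x = 3: [0↦1, 1↦4, 2↦2, 3↦2, 4↦4, 5↦1, 6↦0]  zeros at y ∈ {6}
  x = 4: [0↦2, 1↦3, 2↦6, 3↦4, 4↦4, 5↦6, 6↦3]  zeros at y ∈ ∅
  x = 5: [0↦3, 1↦2, 2↦3, 3↦6, 4↦4, 5↦4, 6↦6]  zeros at y ∈ ∅
  x = 6: [0↦4, 1↦1, 2↦0, 3↦1, 4↦4, 5↦2, 6↦2]  zeros at y ∈ {2}
Collecting zeros: affine points = {(0, 1), (0, 5), (2, 0), (2, 3), (3, 6), (6, 2)}.
Total count |C(F_7)_aff| = 6.
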